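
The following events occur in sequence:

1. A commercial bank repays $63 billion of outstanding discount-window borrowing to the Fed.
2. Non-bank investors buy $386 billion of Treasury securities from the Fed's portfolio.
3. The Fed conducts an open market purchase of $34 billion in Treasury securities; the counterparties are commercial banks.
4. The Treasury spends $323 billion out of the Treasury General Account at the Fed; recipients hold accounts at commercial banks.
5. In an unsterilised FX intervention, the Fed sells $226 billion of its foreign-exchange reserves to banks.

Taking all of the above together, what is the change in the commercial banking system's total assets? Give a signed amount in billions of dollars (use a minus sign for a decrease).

Fed balance sheet:
  Assets:      Securities −$352B, Loans to banks −$63B, Foreign assets −$226B
  Liabilities: Bank reserves −$318B, Government deposits −$323B
Commercial banking system:
  Assets:      Reserves at CB −$318B, Securities −$34B, Foreign assets +$226B
  Liabilities: Checkable deposits −$63B, Borrowings from CB −$63B
Change in total bank assets = -$126 billion.

-$126 billion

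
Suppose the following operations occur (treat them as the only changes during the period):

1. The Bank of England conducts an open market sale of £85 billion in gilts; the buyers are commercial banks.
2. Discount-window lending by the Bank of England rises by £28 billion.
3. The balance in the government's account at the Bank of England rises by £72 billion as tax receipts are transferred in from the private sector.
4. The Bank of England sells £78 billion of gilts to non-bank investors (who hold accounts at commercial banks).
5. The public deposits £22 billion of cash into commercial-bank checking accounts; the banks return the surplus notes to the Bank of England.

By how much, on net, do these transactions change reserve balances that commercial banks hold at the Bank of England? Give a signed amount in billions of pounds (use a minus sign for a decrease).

-£185 billion

OMO sale (to banks) £85 billion: the buying banks pay out of their reserve balances → −£85B.
Discount-window loan £28 billion: the loan is credited to the bank's reserve account → +£28B.
Government account inflow £72 billion: funds move from bank reserves into the government account → −£72B.
Asset sale (to non-banks) £78 billion: the non-bank buyers' banks settle from reserves → −£78B.
Currency deposit £22 billion: returned notes are swapped for reserve credit → +£22B.
Net: −85 + 28 − 72 − 78 + 22 = -£185 billion.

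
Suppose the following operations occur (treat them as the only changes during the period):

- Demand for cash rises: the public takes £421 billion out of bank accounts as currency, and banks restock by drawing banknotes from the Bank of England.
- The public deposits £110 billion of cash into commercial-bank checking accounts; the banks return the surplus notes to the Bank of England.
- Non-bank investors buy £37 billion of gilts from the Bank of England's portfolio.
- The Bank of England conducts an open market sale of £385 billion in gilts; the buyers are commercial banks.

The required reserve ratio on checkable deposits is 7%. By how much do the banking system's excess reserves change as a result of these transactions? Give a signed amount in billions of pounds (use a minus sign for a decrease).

Currency withdrawal £421 billion: reserves −£421B, deposits −£421B.
Currency deposit £110 billion: reserves +£110B, deposits +£110B.
Asset sale (to non-banks) £37 billion: reserves −£37B, deposits −£37B.
OMO sale (to banks) £385 billion: reserves −£385B, deposits 0.
Totals: Δreserves = −£733B, Δdeposits = −£348B.
Δrequired reserves = 7% × −£348B = −£24.36B.
Δexcess reserves = Δreserves − Δrequired = −£733B − (−£24.36B) = -£708.64 billion.

-£708.64 billion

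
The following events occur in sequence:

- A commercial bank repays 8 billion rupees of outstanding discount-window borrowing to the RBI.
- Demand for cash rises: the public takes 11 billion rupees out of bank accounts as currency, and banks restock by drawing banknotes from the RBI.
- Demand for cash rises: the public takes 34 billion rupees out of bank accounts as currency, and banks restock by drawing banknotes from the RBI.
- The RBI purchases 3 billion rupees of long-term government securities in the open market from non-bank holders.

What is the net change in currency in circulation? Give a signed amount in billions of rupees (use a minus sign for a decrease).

Discount-window repayment 8 billion rupees: no currency enters or leaves circulation → 0.
Currency withdrawal 11 billion rupees: notes leave the central bank → +11B.
Currency withdrawal 34 billion rupees: notes leave the central bank → +34B.
Asset purchase (from non-banks) 3 billion rupees: no currency enters or leaves circulation → 0.
Net: 0 + 11 + 34 + 0 = +45 billion.

+45 billion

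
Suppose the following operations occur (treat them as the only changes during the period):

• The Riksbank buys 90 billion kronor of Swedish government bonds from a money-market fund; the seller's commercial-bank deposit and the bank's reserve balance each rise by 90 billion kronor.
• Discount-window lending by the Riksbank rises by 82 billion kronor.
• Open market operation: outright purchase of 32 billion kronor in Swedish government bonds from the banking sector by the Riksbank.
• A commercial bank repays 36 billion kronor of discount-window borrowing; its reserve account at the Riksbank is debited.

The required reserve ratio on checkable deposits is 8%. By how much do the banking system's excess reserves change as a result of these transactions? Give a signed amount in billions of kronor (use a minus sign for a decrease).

+160.8 billion

Asset purchase (from non-banks) 90 billion kronor: reserves +90B, deposits +90B.
Discount-window loan 82 billion kronor: reserves +82B, deposits 0.
OMO purchase (from banks) 32 billion kronor: reserves +32B, deposits 0.
Discount-window repayment 36 billion kronor: reserves −36B, deposits 0.
Totals: Δreserves = +168B, Δdeposits = +90B.
Δrequired reserves = 8% × +90B = +7.2B.
Δexcess reserves = Δreserves − Δrequired = +168B − (+7.2B) = +160.8 billion.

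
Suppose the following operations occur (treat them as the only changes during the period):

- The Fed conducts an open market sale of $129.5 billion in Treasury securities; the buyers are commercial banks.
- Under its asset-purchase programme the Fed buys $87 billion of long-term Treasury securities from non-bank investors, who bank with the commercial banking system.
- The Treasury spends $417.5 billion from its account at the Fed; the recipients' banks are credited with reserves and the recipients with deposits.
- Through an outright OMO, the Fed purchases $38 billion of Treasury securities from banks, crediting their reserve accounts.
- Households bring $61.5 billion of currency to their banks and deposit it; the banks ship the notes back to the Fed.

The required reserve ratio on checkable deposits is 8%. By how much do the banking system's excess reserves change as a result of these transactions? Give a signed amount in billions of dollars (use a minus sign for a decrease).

OMO sale (to banks) $129.5 billion: reserves −$129.5B, deposits 0.
Asset purchase (from non-banks) $87 billion: reserves +$87B, deposits +$87B.
Government spending $417.5 billion: reserves +$417.5B, deposits +$417.5B.
OMO purchase (from banks) $38 billion: reserves +$38B, deposits 0.
Currency deposit $61.5 billion: reserves +$61.5B, deposits +$61.5B.
Totals: Δreserves = +$474.5B, Δdeposits = +$566B.
Δrequired reserves = 8% × +$566B = +$45.28B.
Δexcess reserves = Δreserves − Δrequired = +$474.5B − (+$45.28B) = +$429.22 billion.

+$429.22 billion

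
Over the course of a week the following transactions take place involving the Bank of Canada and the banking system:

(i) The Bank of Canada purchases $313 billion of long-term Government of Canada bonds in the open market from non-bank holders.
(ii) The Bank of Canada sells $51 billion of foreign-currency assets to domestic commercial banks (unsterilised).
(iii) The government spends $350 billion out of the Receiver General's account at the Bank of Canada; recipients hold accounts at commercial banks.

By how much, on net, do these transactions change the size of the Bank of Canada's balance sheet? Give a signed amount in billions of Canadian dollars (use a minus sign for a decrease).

Bank of Canada balance sheet:
  Assets:      Securities +$313B, Foreign assets −$51B
  Liabilities: Bank reserves +$612B, Government deposits −$350B
Change in total Bank of Canada assets = +$262 billion.

+$262 billion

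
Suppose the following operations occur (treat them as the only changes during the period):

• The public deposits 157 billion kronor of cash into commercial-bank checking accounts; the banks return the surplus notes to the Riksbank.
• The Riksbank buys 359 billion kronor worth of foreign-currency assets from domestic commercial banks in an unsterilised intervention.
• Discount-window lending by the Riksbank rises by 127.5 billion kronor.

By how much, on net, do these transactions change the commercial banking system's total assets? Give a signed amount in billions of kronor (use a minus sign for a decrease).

+284.5 billion

Riksbank balance sheet:
  Assets:      Loans to banks +127.5B, Foreign assets +359B
  Liabilities: Bank reserves +643.5B, Currency in circulation −157B
Commercial banking system:
  Assets:      Reserves at CB +643.5B, Foreign assets −359B
  Liabilities: Checkable deposits +157B, Borrowings from CB +127.5B
Change in total bank assets = +284.5 billion.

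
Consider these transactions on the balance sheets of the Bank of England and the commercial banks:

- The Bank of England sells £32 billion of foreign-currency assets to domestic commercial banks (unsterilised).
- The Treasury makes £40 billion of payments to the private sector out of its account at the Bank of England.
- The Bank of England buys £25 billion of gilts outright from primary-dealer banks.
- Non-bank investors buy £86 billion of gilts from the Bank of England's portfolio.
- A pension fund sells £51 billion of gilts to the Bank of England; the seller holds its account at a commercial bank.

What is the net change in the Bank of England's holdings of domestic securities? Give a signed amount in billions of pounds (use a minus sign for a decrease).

Bank of England balance sheet:
  Assets:      Securities −£10B, Foreign assets −£32B
  Liabilities: Bank reserves −£2B, Government deposits −£40B
Commercial banking system:
  Assets:      Reserves at CB −£2B, Securities −£25B, Foreign assets +£32B
  Liabilities: Checkable deposits +£5B
So the change in the Bank of England's holdings of domestic securities is -£10 billion.

-£10 billion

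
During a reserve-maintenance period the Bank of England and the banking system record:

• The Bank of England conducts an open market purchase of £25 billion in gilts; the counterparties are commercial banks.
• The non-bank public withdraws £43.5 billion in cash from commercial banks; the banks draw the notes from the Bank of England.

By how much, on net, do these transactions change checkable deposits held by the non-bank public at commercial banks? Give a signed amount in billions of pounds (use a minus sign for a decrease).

Bank of England balance sheet:
  Assets:      Securities +£25B
  Liabilities: Bank reserves −£18.5B, Currency in circulation +£43.5B
Commercial banking system:
  Assets:      Reserves at CB −£18.5B, Securities −£25B
  Liabilities: Checkable deposits −£43.5B
So the change in checkable deposits held by the non-bank public at commercial banks is -£43.5 billion.

-£43.5 billion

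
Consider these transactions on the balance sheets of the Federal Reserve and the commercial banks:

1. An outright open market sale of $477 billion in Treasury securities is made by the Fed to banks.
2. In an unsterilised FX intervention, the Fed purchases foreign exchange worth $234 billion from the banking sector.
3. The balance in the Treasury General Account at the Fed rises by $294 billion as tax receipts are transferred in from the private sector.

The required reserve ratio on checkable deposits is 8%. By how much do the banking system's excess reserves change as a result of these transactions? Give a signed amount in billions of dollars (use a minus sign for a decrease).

-$513.48 billion

OMO sale (to banks) $477 billion: reserves −$477B, deposits 0.
FX purchase $234 billion: reserves +$234B, deposits 0.
Government account inflow $294 billion: reserves −$294B, deposits −$294B.
Totals: Δreserves = −$537B, Δdeposits = −$294B.
Δrequired reserves = 8% × −$294B = −$23.52B.
Δexcess reserves = Δreserves − Δrequired = −$537B − (−$23.52B) = -$513.48 billion.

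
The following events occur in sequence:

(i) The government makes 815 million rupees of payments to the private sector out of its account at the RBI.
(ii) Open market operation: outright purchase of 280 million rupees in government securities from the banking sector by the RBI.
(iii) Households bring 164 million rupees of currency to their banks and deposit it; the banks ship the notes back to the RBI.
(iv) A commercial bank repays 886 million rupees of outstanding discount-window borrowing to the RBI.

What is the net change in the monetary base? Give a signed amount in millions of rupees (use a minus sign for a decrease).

RBI balance sheet:
  Assets:      Securities +280M, Loans to banks −886M
  Liabilities: Bank reserves +373M, Currency in circulation −164M, Government deposits −815M
Monetary base = currency + reserves: −164M + (+373M) = +209 million.

+209 million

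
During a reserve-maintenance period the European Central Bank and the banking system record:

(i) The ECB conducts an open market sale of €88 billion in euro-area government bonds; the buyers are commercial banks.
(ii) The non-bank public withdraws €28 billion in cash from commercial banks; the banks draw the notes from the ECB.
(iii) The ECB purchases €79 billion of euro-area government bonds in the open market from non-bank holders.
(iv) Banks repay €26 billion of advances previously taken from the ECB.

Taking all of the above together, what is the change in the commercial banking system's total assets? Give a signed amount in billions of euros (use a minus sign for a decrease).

ECB balance sheet:
  Assets:      Securities −€9B, Loans to banks −€26B
  Liabilities: Bank reserves −€63B, Currency in circulation +€28B
Commercial banking system:
  Assets:      Reserves at CB −€63B, Securities +€88B
  Liabilities: Checkable deposits +€51B, Borrowings from CB −€26B
Change in total bank assets = +€25 billion.

+€25 billion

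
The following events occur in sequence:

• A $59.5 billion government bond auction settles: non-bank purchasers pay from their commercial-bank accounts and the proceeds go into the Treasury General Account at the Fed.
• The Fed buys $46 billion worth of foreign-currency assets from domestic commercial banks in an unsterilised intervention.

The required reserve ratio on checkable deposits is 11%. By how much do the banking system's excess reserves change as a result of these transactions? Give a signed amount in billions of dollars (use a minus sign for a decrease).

-$6.955 billion

Government account inflow $59.5 billion: reserves −$59.5B, deposits −$59.5B.
FX purchase $46 billion: reserves +$46B, deposits 0.
Totals: Δreserves = −$13.5B, Δdeposits = −$59.5B.
Δrequired reserves = 11% × −$59.5B = −$6.545B.
Δexcess reserves = Δreserves − Δrequired = −$13.5B − (−$6.545B) = -$6.955 billion.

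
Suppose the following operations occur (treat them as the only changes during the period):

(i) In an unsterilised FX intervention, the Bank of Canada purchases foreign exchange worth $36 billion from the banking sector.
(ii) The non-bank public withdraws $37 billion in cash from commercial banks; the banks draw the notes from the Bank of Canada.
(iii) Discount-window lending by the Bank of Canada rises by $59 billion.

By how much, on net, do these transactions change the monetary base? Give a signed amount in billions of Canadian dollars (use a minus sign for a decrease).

Bank of Canada balance sheet:
  Assets:      Loans to banks +$59B, Foreign assets +$36B
  Liabilities: Bank reserves +$58B, Currency in circulation +$37B
Monetary base = currency + reserves: +$37B + (+$58B) = +$95 billion.

+$95 billion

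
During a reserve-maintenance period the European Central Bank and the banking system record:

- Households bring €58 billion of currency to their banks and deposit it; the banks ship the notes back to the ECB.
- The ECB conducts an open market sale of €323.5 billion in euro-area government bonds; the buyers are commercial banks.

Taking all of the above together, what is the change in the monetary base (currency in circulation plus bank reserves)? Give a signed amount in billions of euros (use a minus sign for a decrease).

ECB balance sheet:
  Assets:      Securities −€323.5B
  Liabilities: Bank reserves −€265.5B, Currency in circulation −€58B
Commercial banking system:
  Assets:      Reserves at CB −€265.5B, Securities +€323.5B
  Liabilities: Checkable deposits +€58B
Monetary base = currency + reserves: −€58B + (−€265.5B) = -€323.5 billion.

-€323.5 billion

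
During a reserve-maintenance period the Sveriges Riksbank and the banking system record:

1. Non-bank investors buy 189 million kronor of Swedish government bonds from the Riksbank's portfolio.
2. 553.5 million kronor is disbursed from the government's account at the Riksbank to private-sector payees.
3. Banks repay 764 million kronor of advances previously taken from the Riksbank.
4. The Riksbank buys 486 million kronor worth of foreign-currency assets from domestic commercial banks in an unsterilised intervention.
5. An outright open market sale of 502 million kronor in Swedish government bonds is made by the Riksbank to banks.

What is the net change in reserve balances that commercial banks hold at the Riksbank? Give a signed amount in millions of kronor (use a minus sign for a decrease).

-415.5 million

Asset sale (to non-banks) 189 million kronor: the non-bank buyers' banks settle from reserves → −189M.
Government spending 553.5 million kronor: government payments flow into bank reserve accounts → +553.5M.
Discount-window repayment 764 million kronor: repayment is debited from reserves → −764M.
FX purchase 486 million kronor: the Riksbank pays by crediting reserve accounts → +486M.
OMO sale (to banks) 502 million kronor: the buying banks pay out of their reserve balances → −502M.
Net: −189 + 553.5 − 764 + 486 − 502 = -415.5 million.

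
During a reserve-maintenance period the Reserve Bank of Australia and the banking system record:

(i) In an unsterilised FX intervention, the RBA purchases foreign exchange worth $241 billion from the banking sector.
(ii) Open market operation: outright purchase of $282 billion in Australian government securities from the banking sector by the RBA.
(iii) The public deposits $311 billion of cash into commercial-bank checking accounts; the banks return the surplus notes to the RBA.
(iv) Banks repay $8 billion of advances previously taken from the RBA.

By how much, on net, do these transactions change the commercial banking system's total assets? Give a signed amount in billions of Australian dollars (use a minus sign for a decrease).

+$303 billion

FX purchase $241 billion: just an asset swap on bank balance sheets → 0.
OMO purchase (from banks) $282 billion: just an asset swap on bank balance sheets → 0.
Currency deposit $311 billion: bank balance sheets expand → +$311B.
Discount-window repayment $8 billion: bank balance sheets shrink → −$8B.
Net: 0 + 0 + 311 − 8 = +$303 billion.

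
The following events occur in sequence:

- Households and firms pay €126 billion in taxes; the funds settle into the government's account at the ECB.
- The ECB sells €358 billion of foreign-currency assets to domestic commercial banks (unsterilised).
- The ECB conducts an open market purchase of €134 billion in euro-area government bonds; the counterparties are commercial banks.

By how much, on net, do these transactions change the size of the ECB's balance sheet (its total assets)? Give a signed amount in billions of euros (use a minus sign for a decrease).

Government account inflow €126 billion: only the composition of liabilities changes → 0.
FX sale €358 billion: an ECB asset is shed → −€358B.
OMO purchase (from banks) €134 billion: an ECB asset is acquired → +€134B.
Net: 0 − 358 + 134 = -€224 billion.

-€224 billion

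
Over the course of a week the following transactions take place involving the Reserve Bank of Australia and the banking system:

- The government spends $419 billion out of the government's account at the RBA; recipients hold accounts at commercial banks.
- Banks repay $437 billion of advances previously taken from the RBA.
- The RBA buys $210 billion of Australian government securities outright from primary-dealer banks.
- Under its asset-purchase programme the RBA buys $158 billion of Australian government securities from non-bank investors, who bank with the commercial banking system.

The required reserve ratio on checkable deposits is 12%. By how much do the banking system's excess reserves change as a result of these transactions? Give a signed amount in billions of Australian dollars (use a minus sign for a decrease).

Government spending $419 billion: reserves +$419B, deposits +$419B.
Discount-window repayment $437 billion: reserves −$437B, deposits 0.
OMO purchase (from banks) $210 billion: reserves +$210B, deposits 0.
Asset purchase (from non-banks) $158 billion: reserves +$158B, deposits +$158B.
Totals: Δreserves = +$350B, Δdeposits = +$577B.
Δrequired reserves = 12% × +$577B = +$69.24B.
Δexcess reserves = Δreserves − Δrequired = +$350B − (+$69.24B) = +$280.76 billion.

+$280.76 billion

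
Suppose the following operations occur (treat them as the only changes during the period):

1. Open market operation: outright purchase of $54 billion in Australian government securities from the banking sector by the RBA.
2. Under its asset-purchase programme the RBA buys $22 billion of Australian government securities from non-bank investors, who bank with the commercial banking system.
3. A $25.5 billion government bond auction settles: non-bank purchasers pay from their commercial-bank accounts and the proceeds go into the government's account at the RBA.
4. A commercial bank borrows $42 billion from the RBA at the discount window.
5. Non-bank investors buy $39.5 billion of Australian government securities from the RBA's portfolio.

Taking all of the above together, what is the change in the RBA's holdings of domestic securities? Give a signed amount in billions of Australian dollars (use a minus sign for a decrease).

+$36.5 billion

RBA balance sheet:
  Assets:      Securities +$36.5B, Loans to banks +$42B
  Liabilities: Bank reserves +$53B, Government deposits +$25.5B
Commercial banking system:
  Assets:      Reserves at CB +$53B, Securities −$54B
  Liabilities: Checkable deposits −$43B, Borrowings from CB +$42B
So the change in the RBA's holdings of domestic securities is +$36.5 billion.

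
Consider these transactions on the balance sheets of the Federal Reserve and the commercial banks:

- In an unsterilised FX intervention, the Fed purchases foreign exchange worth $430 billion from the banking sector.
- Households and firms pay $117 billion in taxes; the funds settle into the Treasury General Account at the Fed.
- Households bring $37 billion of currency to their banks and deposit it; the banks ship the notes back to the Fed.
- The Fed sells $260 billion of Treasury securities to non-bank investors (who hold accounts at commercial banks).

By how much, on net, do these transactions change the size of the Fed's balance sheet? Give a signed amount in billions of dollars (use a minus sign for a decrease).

Fed balance sheet:
  Assets:      Securities −$260B, Foreign assets +$430B
  Liabilities: Bank reserves +$90B, Currency in circulation −$37B, Government deposits +$117B
Commercial banking system:
  Assets:      Reserves at CB +$90B, Foreign assets −$430B
  Liabilities: Checkable deposits −$340B
Change in total Fed assets = +$170 billion.

+$170 billion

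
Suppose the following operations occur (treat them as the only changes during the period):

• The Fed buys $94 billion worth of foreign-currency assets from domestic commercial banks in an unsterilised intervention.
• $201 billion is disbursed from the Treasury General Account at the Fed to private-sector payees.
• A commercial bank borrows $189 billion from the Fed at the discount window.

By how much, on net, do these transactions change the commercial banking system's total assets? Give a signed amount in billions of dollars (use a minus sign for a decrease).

+$390 billion

FX purchase $94 billion: just an asset swap on bank balance sheets → 0.
Government spending $201 billion: bank balance sheets expand → +$201B.
Discount-window loan $189 billion: bank balance sheets expand → +$189B.
Net: 0 + 201 + 189 = +$390 billion.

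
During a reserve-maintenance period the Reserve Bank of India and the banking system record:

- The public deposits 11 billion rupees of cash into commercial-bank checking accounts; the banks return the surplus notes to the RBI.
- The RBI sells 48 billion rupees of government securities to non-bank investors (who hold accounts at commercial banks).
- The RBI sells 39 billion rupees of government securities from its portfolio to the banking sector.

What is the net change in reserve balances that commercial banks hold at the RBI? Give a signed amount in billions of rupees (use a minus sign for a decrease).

RBI balance sheet:
  Assets:      Securities −87B
  Liabilities: Bank reserves −76B, Currency in circulation −11B
Commercial banking system:
  Assets:      Reserves at CB −76B, Securities +39B
  Liabilities: Checkable deposits −37B
So the change in reserve balances that commercial banks hold at the RBI is -76 billion.

-76 billion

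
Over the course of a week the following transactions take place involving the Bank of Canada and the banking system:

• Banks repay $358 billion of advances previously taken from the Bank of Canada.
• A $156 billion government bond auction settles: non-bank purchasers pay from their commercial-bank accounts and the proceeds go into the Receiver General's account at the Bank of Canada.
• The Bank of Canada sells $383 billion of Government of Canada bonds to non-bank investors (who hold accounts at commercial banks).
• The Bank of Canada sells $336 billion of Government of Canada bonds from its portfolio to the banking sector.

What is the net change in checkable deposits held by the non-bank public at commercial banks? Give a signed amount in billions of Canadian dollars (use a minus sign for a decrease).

Bank of Canada balance sheet:
  Assets:      Securities −$719B, Loans to banks −$358B
  Liabilities: Bank reserves −$1233B, Government deposits +$156B
Commercial banking system:
  Assets:      Reserves at CB −$1233B, Securities +$336B
  Liabilities: Checkable deposits −$539B, Borrowings from CB −$358B
So the change in checkable deposits held by the non-bank public at commercial banks is -$539 billion.

-$539 billion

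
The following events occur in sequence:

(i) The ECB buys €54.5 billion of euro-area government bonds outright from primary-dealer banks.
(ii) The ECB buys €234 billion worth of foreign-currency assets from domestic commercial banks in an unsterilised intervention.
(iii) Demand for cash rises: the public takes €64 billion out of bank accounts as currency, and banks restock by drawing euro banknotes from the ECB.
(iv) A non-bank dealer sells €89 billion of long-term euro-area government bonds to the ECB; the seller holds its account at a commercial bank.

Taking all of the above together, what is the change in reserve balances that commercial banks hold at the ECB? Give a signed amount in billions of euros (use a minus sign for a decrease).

OMO purchase (from banks) €54.5 billion: the ECB pays by crediting reserve accounts → +€54.5B.
FX purchase €234 billion: the ECB pays by crediting reserve accounts → +€234B.
Currency withdrawal €64 billion: banks swap reserves for currency → −€64B.
Asset purchase (from non-banks) €89 billion: the ECB pays by crediting reserve accounts → +€89B.
Net: 54.5 + 234 − 64 + 89 = +€313.5 billion.

+€313.5 billion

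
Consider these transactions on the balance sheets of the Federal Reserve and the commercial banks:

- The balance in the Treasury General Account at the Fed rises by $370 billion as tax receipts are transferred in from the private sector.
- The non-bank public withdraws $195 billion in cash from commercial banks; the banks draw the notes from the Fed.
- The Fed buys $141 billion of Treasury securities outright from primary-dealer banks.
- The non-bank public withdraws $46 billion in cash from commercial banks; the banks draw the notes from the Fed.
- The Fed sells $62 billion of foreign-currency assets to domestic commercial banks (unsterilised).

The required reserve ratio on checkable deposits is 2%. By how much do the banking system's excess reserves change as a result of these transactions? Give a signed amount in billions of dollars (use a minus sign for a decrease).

Government account inflow $370 billion: reserves −$370B, deposits −$370B.
Currency withdrawal $195 billion: reserves −$195B, deposits −$195B.
OMO purchase (from banks) $141 billion: reserves +$141B, deposits 0.
Currency withdrawal $46 billion: reserves −$46B, deposits −$46B.
FX sale $62 billion: reserves −$62B, deposits 0.
Totals: Δreserves = −$532B, Δdeposits = −$611B.
Δrequired reserves = 2% × −$611B = −$12.22B.
Δexcess reserves = Δreserves − Δrequired = −$532B − (−$12.22B) = -$519.78 billion.

-$519.78 billion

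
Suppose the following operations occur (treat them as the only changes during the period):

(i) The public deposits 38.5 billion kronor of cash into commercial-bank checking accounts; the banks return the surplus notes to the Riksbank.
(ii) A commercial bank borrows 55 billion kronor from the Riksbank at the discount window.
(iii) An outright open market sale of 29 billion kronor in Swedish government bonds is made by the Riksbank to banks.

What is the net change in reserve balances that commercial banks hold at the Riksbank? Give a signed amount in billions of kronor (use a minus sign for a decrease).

Currency deposit 38.5 billion kronor: returned notes are swapped for reserve credit → +38.5B.
Discount-window loan 55 billion kronor: the loan is credited to the bank's reserve account → +55B.
OMO sale (to banks) 29 billion kronor: the buying banks pay out of their reserve balances → −29B.
Net: 38.5 + 55 − 29 = +64.5 billion.

+64.5 billion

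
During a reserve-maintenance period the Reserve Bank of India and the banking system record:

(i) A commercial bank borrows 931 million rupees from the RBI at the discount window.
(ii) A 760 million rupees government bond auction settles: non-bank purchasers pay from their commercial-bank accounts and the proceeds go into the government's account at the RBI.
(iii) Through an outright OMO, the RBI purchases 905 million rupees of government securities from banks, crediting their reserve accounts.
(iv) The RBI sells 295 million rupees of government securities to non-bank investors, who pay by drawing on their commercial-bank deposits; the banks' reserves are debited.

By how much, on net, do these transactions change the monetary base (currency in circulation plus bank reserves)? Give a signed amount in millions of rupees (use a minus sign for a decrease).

+781 million

RBI balance sheet:
  Assets:      Securities +610M, Loans to banks +931M
  Liabilities: Bank reserves +781M, Government deposits +760M
Commercial banking system:
  Assets:      Reserves at CB +781M, Securities −905M
  Liabilities: Checkable deposits −1055M, Borrowings from CB +931M
Monetary base = currency + reserves: 0 + (+781M) = +781 million.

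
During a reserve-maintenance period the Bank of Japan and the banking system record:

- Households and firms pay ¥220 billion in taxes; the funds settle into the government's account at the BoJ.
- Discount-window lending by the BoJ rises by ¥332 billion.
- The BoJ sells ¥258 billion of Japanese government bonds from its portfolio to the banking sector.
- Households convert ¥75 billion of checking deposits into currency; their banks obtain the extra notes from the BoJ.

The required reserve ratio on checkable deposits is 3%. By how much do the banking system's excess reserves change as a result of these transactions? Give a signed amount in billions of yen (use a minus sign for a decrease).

Government account inflow ¥220 billion: reserves −¥220B, deposits −¥220B.
Discount-window loan ¥332 billion: reserves +¥332B, deposits 0.
OMO sale (to banks) ¥258 billion: reserves −¥258B, deposits 0.
Currency withdrawal ¥75 billion: reserves −¥75B, deposits −¥75B.
Totals: Δreserves = −¥221B, Δdeposits = −¥295B.
Δrequired reserves = 3% × −¥295B = −¥8.85B.
Δexcess reserves = Δreserves − Δrequired = −¥221B − (−¥8.85B) = -¥212.15 billion.

-¥212.15 billion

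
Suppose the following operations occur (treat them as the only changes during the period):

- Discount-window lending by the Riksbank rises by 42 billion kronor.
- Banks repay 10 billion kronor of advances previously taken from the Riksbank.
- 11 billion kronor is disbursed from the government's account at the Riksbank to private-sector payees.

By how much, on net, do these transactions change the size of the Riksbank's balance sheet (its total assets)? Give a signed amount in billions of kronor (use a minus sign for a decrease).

Riksbank balance sheet:
  Assets:      Loans to banks +32B
  Liabilities: Bank reserves +43B, Government deposits −11B
Change in total Riksbank assets = +32 billion.

+32 billion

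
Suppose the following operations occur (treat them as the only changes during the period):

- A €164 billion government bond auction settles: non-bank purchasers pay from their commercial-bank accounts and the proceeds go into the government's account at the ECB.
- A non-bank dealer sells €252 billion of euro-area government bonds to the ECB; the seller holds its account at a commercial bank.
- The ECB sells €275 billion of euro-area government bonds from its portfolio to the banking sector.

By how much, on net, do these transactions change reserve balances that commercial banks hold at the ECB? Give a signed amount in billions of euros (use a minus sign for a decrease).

-€187 billion

Government account inflow €164 billion: funds move from bank reserves into the government account → −€164B.
Asset purchase (from non-banks) €252 billion: the ECB pays by crediting reserve accounts → +€252B.
OMO sale (to banks) €275 billion: the buying banks pay out of their reserve balances → −€275B.
Net: −164 + 252 − 275 = -€187 billion.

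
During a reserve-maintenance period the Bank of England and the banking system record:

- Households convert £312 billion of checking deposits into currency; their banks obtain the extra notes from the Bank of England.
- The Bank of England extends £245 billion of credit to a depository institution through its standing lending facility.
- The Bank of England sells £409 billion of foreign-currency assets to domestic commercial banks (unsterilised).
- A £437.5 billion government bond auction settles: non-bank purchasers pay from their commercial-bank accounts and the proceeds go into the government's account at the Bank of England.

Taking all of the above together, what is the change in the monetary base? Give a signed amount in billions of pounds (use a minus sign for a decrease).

-£601.5 billion

Bank of England balance sheet:
  Assets:      Loans to banks +£245B, Foreign assets −£409B
  Liabilities: Bank reserves −£913.5B, Currency in circulation +£312B, Government deposits +£437.5B
Commercial banking system:
  Assets:      Reserves at CB −£913.5B, Foreign assets +£409B
  Liabilities: Checkable deposits −£749.5B, Borrowings from CB +£245B
Monetary base = currency + reserves: +£312B + (−£913.5B) = -£601.5 billion.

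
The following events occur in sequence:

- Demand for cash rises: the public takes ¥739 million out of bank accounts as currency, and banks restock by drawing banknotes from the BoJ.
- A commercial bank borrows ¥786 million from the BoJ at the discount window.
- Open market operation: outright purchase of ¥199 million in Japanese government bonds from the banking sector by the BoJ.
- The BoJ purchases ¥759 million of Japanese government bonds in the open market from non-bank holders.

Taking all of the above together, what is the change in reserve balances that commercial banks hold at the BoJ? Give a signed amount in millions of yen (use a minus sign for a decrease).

+¥1005 million

Currency withdrawal ¥739 million: banks swap reserves for currency → −¥739M.
Discount-window loan ¥786 million: the loan is credited to the bank's reserve account → +¥786M.
OMO purchase (from banks) ¥199 million: the BoJ pays by crediting reserve accounts → +¥199M.
Asset purchase (from non-banks) ¥759 million: the BoJ pays by crediting reserve accounts → +¥759M.
Net: −739 + 786 + 199 + 759 = +¥1005 million.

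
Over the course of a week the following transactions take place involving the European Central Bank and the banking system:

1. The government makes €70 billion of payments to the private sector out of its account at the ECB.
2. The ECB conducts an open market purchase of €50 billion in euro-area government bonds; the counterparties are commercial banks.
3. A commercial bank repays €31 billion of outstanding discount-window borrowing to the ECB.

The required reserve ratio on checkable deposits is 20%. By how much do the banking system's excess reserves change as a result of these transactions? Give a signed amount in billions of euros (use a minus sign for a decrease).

Government spending €70 billion: reserves +€70B, deposits +€70B.
OMO purchase (from banks) €50 billion: reserves +€50B, deposits 0.
Discount-window repayment €31 billion: reserves −€31B, deposits 0.
Totals: Δreserves = +€89B, Δdeposits = +€70B.
Δrequired reserves = 20% × +€70B = +€14B.
Δexcess reserves = Δreserves − Δrequired = +€89B − (+€14B) = +€75 billion.

+€75 billion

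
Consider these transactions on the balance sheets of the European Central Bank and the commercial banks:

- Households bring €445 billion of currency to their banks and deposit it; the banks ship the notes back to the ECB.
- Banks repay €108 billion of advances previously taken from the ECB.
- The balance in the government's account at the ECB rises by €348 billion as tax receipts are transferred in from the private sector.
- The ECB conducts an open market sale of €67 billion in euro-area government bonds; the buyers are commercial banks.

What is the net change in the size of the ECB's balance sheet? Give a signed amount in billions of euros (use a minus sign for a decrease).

-€175 billion

ECB balance sheet:
  Assets:      Securities −€67B, Loans to banks −€108B
  Liabilities: Bank reserves −€78B, Currency in circulation −€445B, Government deposits +€348B
Commercial banking system:
  Assets:      Reserves at CB −€78B, Securities +€67B
  Liabilities: Checkable deposits +€97B, Borrowings from CB −€108B
Change in total ECB assets = -€175 billion.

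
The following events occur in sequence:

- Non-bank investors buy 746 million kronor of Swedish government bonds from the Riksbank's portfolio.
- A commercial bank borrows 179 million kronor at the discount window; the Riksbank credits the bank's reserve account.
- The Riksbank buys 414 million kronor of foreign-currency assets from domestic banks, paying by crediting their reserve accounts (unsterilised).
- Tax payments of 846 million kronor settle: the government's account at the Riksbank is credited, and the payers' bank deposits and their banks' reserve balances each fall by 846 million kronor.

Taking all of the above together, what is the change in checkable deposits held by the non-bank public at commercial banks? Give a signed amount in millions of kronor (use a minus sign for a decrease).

Riksbank balance sheet:
  Assets:      Securities −746M, Loans to banks +179M, Foreign assets +414M
  Liabilities: Bank reserves −999M, Government deposits +846M
Commercial banking system:
  Assets:      Reserves at CB −999M, Foreign assets −414M
  Liabilities: Checkable deposits −1592M, Borrowings from CB +179M
So the change in checkable deposits held by the non-bank public at commercial banks is -1592 million.

-1592 million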